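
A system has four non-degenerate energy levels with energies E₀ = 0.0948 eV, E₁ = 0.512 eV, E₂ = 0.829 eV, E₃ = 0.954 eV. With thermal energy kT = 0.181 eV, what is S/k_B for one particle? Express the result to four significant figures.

Eᵢ/kT = 0.523757, 2.82873, 4.58011, 5.27072.
Z = Σ e^(−Eᵢ/kT) = e^(−0.523757) + e^(−2.82873) + e^(−4.58011) + e^(−5.27072) = 0.592291 + 0.0590878 + 0.0102538 + 0.00513991 = 0.666773.
⟨E⟩ = Σ EᵢPᵢ = 0.149685 eV.
S/k_B = ln Z + ⟨E⟩/kT = ln(0.666773) + 0.149685/0.181 = -0.405306 + 0.826989 = 0.4217.

0.4217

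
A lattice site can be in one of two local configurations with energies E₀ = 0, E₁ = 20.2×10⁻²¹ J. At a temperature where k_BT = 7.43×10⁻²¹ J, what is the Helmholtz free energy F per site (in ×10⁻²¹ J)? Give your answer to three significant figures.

Eᵢ/kT = 0, 2.7187.
Z = Σ e^(−Eᵢ/kT) = e^(−0) + e^(−2.7187) = 1.0000 + 0.065960 = 1.0660.
F = −kT ln Z = −7.43 × ln(1.0660) = −7.43 × 0.063913 = -0.475 ×10⁻²¹ J.

-0.475 ×10⁻²¹ J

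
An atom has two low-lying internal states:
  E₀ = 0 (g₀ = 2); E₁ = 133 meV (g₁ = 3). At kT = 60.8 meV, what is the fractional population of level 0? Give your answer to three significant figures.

Eᵢ/kT = 0, 2.1875.
Z = Σ gᵢe^(−Eᵢ/kT) = 2·e^(−0) + 3·e^(−2.1875) = 2.0000 + 0.33659 = 2.3366.
P₀ = g₀ e^(−E₀/kT) / Z = 2.0000/2.3366 = 0.856.

0.856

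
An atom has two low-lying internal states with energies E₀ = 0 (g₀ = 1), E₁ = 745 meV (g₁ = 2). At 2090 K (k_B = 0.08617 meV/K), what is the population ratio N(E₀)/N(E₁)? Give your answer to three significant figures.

k_BT = 0.08617 × 2090 K = 180.10 meV.
n₀/n₁ = (g₀/g₁) exp[−(E₀−E₁)/kT] = (1/2) × exp(−(-745 meV)/(180.10 meV)) = (1/2) × exp(4.1366) = 31.3.

31.3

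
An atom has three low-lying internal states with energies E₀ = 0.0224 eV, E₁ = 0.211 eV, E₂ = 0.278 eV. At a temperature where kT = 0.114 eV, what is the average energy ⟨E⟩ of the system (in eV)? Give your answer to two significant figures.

Eᵢ/kT = 0.1965, 1.851, 2.439.
Z = Σ e^(−Eᵢ/kT) = e^(−0.1965) + e^(−1.851) + e^(−2.439) = 0.8216 + 0.1571 + 0.08725 = 1.066.
⟨E⟩ = Σ Eᵢ e^(−Eᵢ/kT) / Z = (0.0224·0.8216 + 0.211·0.1571 + 0.278·0.08725) / 1.066 = 0.071 eV.

0.071 eV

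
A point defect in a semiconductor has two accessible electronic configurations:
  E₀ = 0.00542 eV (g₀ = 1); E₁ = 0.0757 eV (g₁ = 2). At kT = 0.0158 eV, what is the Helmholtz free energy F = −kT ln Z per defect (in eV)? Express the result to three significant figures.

0.00505 eV

Eᵢ/kT = 0.34304, 4.7911.
Z = Σ gᵢe^(−Eᵢ/kT) = 1·e^(−0.34304) + 2·e^(−4.7911) = 0.70961 + 0.016607 = 0.72622.
F = −kT ln Z = −0.0158 × ln(0.72622) = −0.0158 × -0.31990 = 0.00505 eV.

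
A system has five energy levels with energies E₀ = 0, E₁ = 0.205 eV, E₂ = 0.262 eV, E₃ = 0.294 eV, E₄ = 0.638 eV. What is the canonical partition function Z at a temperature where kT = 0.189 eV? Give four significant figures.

Eᵢ/kT = 0, 1.08466, 1.38624, 1.55556, 3.37566.
Z = Σ e^(−Eᵢ/kT) = e^(−0) + e^(−1.08466) + e^(−1.38624) + e^(−1.55556) + e^(−3.37566) = 1.00000 + 0.338017 + 0.250014 + 0.211071 + 0.0341955 = 1.83330.

Z = 1.833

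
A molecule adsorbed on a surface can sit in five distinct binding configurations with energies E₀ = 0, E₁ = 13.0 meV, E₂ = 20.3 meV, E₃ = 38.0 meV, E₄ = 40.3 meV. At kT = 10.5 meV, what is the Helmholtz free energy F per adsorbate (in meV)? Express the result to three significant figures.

Eᵢ/kT = 0, 1.2381, 1.9333, 3.6190, 3.8381.
Z = Σ e^(−Eᵢ/kT) = e^(−0) + e^(−1.2381) + e^(−1.9333) + e^(−3.6190) + e^(−3.8381) = 1.0000 + 0.28993 + 0.14467 + 0.026809 + 0.021534 = 1.4829.
F = −kT ln Z = −10.5 × ln(1.4829) = −10.5 × 0.39400 = -4.14 meV.

-4.14 meV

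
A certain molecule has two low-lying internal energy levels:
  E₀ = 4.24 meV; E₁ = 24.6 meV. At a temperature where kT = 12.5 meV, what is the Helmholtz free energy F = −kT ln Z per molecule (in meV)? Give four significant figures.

Eᵢ/kT = 0.339200, 1.96800.
Z = Σ e^(−Eᵢ/kT) = e^(−0.339200) + e^(−1.96800) = 0.712340 + 0.139736 = 0.852076.
F = −kT ln Z = −12.5 × ln(0.852076) = −12.5 × -0.160080 = 2.001 meV.

2.001 meV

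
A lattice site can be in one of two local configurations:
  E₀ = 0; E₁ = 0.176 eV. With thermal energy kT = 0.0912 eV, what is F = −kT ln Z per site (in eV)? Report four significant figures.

Eᵢ/kT = 0, 1.92982.
Z = Σ e^(−Eᵢ/kT) = e^(−0) + e^(−1.92982) = 1.00000 + 0.145174 = 1.14517.
F = −kT ln Z = −0.0912 × ln(1.14517) = −0.0912 × 0.135553 = -0.01236 eV.

-0.01236 eV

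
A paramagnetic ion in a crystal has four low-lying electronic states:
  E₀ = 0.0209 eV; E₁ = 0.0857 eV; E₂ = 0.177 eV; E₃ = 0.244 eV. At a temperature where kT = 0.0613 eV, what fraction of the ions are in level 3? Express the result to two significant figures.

Eᵢ/kT = 0.3409, 1.398, 2.887, 3.980.
Z = Σ e^(−Eᵢ/kT) = e^(−0.3409) + e^(−1.398) + e^(−2.887) + e^(−3.980) = 0.7111 + 0.2471 + 0.05574 + 0.01869 = 1.033.
P₃ = e^(−E₃/kT) / Z = 0.01869/1.033 = 0.018.

0.018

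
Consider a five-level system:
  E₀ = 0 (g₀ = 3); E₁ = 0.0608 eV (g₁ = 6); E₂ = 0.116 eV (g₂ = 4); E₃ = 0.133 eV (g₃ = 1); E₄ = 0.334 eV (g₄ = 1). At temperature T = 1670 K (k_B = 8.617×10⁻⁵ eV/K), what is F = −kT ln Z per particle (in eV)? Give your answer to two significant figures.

-0.32 eV

k_BT = 8.617×10⁻⁵ × 1670 K = 0.1439 eV.
Eᵢ/kT = 0, 0.4225, 0.8061, 0.9243, 2.321.
Z = Σ gᵢe^(−Eᵢ/kT) = 3·e^(−0) + 6·e^(−0.4225) + 4·e^(−0.8061) + 1·e^(−0.9243) + 1·e^(−2.321) = 3.000 + 3.932 + 1.786 + 0.3968 + 0.09818 = 9.213.
F = −kT ln Z = −0.1439 × ln(9.213) = −0.1439 × 2.221 = -0.32 eV.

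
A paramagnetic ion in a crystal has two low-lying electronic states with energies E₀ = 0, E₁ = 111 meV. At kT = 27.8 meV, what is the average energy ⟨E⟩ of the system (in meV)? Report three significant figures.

Eᵢ/kT = 0, 3.9928.
Z = Σ e^(−Eᵢ/kT) = e^(−0) + e^(−3.9928) = 1.0000 + 0.018448 = 1.0184.
⟨E⟩ = Σ Eᵢ e^(−Eᵢ/kT) / Z = (0·1.0000 + 111·0.018448) / 1.0184 = 2.01 meV.

2.01 meV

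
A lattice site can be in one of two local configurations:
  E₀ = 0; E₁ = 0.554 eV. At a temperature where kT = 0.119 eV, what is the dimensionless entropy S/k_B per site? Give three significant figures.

Eᵢ/kT = 0, 4.6555.
Z = Σ e^(−Eᵢ/kT) = e^(−0) + e^(−4.6555) = 1.0000 + 0.0095092 = 1.0095.
⟨E⟩ = Σ EᵢPᵢ = 0.0052185 eV.
S/k_B = ln Z + ⟨E⟩/kT = ln(1.0095) + 0.0052185/0.119 = 0.0094552 + 0.043853 = 0.0533.

0.0533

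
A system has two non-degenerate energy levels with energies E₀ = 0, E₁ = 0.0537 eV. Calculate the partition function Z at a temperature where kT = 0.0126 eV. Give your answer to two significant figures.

Eᵢ/kT = 0, 4.262.
Z = Σ e^(−Eᵢ/kT) = e^(−0) + e^(−4.262) = 1.000 + 0.01409 = 1.014.

Z = 1.0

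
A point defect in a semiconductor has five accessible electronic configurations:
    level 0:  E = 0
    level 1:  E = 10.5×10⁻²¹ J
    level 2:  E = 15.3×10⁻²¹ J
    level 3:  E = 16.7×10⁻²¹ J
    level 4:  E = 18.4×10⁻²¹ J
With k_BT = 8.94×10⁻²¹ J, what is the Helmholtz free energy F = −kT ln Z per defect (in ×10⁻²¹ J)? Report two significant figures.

-5.1 ×10⁻²¹ J

Eᵢ/kT = 0, 1.174, 1.711, 1.868, 2.058.
Z = Σ e^(−Eᵢ/kT) = e^(−0) + e^(−1.174) + e^(−1.711) + e^(−1.868) + e^(−2.058) = 1.000 + 0.3091 + 0.1807 + 0.1544 + 0.1277 = 1.772.
F = −kT ln Z = −8.94 × ln(1.772) = −8.94 × 0.5721 = -5.1 ×10⁻²¹ J.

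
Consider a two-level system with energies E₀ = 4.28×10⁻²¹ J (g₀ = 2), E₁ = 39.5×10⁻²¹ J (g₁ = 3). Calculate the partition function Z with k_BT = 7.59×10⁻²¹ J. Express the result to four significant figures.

Z = 1.154

Eᵢ/kT = 0.563900, 5.20422.
Z = Σ gᵢe^(−Eᵢ/kT) = 2·e^(−0.563900) + 3·e^(−5.20422) = 1.13797 + 0.0164800 = 1.15445.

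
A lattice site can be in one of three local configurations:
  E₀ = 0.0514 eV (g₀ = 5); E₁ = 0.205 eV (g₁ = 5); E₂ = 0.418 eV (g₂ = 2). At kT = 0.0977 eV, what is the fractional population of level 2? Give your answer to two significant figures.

0.0077

Eᵢ/kT = 0.5261, 2.098, 4.278.
Z = Σ gᵢe^(−Eᵢ/kT) = 5·e^(−0.5261) + 5·e^(−2.098) + 2·e^(−4.278) = 2.955 + 0.6135 + 0.02774 = 3.596.
P₂ = g₂ e^(−E₂/kT) / Z = 0.02774/3.596 = 0.0077.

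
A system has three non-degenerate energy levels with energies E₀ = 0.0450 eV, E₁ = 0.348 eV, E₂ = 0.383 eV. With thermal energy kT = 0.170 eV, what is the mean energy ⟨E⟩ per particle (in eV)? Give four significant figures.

0.1195 eV

Eᵢ/kT = 0.264706, 2.04706, 2.25294.
Z = Σ e^(−Eᵢ/kT) = e^(−0.264706) + e^(−2.04706) + e^(−2.25294) = 0.767432 + 0.129114 + 0.105090 = 1.00164.
⟨E⟩ = Σ Eᵢ e^(−Eᵢ/kT) / Z = (0.0450·0.767432 + 0.348·0.129114 + 0.383·0.105090) / 1.00164 = 0.1195 eV.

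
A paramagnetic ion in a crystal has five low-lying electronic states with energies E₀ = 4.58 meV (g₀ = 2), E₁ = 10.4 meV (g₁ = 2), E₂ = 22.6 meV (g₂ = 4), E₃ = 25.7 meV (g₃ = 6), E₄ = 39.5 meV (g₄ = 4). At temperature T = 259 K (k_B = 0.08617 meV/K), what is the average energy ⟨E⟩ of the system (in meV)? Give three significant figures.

18.7 meV

k_BT = 0.08617 × 259 K = 22.318 meV.
Eᵢ/kT = 0.20522, 0.46599, 1.0126, 1.1515, 1.7699.
Z = Σ gᵢe^(−Eᵢ/kT) = 2·e^(−0.20522) + 2·e^(−0.46599) + 4·e^(−1.0126) + 6·e^(−1.1515) + 4·e^(−1.7699) = 1.6289 + 1.2550 + 1.4531 + 1.8970 + 0.68140 = 6.9154.
⟨E⟩ = Σ Eᵢ gᵢe^(−Eᵢ/kT) / Z = (4.58·1.6289 + 10.4·1.2550 + 22.6·1.4531 + 25.7·1.8970 + 39.5·0.68140) / 6.9154 = 18.7 meV.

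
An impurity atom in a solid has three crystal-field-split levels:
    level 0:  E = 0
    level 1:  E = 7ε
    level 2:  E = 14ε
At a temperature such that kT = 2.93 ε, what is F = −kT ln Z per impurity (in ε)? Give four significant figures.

-0.2796 ε

Eᵢ/kT = 0, 2.38908, 4.77816.
Z = Σ e^(−Eᵢ/kT) = e^(−0) + e^(−2.38908) + e^(−4.77816) = 1.00000 + 0.0917140 + 0.00841146 = 1.10013.
F = −kT ln Z = −2.93 × ln(1.10013) = −2.93 × 0.0954284 = -0.2796 ε.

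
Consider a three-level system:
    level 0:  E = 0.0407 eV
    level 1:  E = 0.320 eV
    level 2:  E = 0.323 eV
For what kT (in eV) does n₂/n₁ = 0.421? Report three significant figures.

n₂/n₁ = exp[−(E₂−E₁)/kT] = 0.421.
⇒ (E₂−E₁)/kT = ln(1/0.421) = ln(2.3753) = 0.86512.
kT = 0.003 eV / 0.86512 = 0.00347 eV.

0.00347 eV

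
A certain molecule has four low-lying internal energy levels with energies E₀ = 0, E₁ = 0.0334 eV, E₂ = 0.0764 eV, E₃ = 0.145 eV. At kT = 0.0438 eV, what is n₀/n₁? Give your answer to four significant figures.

2.144

n₀/n₁ = exp[−(E₀−E₁)/kT] = exp(−(-0.0334 eV)/(0.0438 eV)) = exp(0.762557) = 2.144.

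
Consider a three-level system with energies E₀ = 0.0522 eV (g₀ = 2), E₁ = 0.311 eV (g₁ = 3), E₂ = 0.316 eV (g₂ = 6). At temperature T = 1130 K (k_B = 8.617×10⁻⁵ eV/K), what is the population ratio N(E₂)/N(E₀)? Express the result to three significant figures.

k_BT = 8.617×10⁻⁵ × 1130 K = 0.097372 eV.
n₂/n₀ = (g₂/g₀) exp[−(E₂−E₀)/kT] = (6/2) × exp(−(0.2638 eV)/(0.097372 eV)) = (6/2) × exp(-2.7092) = 0.200.

0.200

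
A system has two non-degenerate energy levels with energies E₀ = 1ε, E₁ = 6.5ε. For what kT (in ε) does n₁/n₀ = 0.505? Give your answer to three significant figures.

8.05 ε

n₁/n₀ = exp[−(E₁−E₀)/kT] = 0.505.
⇒ (E₁−E₀)/kT = ln(1/0.505) = ln(1.9802) = 0.68320.
kT = 5.5ε / 0.68320 = 8.05 ε.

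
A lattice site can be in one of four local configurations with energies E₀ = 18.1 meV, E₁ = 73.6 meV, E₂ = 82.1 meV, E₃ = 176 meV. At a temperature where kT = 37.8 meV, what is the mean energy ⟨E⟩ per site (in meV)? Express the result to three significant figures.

37.0 meV

Eᵢ/kT = 0.47884, 1.9471, 2.1720, 4.6561.
Z = Σ e^(−Eᵢ/kT) = e^(−0.47884) + e^(−1.9471) + e^(−2.1720) + e^(−4.6561) = 0.61950 + 0.14269 + 0.11395 + 0.0095035 = 0.88564.
⟨E⟩ = Σ Eᵢ e^(−Eᵢ/kT) / Z = (18.1·0.61950 + 73.6·0.14269 + 82.1·0.11395 + 176·0.0095035) / 0.88564 = 37.0 meV.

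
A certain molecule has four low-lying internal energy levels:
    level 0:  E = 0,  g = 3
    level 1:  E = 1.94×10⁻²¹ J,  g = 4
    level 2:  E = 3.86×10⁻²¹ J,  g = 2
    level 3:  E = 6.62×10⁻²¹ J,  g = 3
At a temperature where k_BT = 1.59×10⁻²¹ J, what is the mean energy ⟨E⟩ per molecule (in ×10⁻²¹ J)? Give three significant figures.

Eᵢ/kT = 0, 1.2201, 2.4277, 4.1635.
Z = Σ gᵢe^(−Eᵢ/kT) = 3·e^(−0) + 4·e^(−1.2201) + 2·e^(−2.4277) + 3·e^(−4.1635) = 3.0000 + 1.1808 + 0.17648 + 0.046659 = 4.4039.
⟨E⟩ = Σ Eᵢ gᵢe^(−Eᵢ/kT) / Z = (0·3.0000 + 1.94·1.1808 + 3.86·0.17648 + 6.62·0.046659) / 4.4039 = 0.745 ×10⁻²¹ J.

0.745 ×10⁻²¹ J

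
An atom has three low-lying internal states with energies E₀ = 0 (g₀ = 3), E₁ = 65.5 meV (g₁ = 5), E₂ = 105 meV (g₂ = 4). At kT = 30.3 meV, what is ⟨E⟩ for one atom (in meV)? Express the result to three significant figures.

Eᵢ/kT = 0, 2.1617, 3.4653.
Z = Σ gᵢe^(−Eᵢ/kT) = 3·e^(−0) + 5·e^(−2.1617) + 4·e^(−3.4653) = 3.0000 + 0.57565 + 0.12505 = 3.7007.
⟨E⟩ = Σ Eᵢ gᵢe^(−Eᵢ/kT) / Z = (0·3.0000 + 65.5·0.57565 + 105·0.12505) / 3.7007 = 13.7 meV.

13.7 meV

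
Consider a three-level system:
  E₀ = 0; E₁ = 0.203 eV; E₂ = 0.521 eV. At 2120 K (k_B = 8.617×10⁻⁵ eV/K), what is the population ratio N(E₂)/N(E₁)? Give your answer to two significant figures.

0.18

k_BT = 8.617×10⁻⁵ × 2120 K = 0.1827 eV.
n₂/n₁ = exp[−(E₂−E₁)/kT] = exp(−(0.318 eV)/(0.1827 eV)) = exp(-1.741) = 0.18.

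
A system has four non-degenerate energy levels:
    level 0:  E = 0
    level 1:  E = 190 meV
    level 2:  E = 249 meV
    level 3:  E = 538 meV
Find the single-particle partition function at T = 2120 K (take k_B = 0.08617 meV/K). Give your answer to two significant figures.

Z = 1.7

k_BT = 0.08617 × 2120 K = 182.7 meV.
Eᵢ/kT = 0, 1.040, 1.363, 2.945.
Z = Σ e^(−Eᵢ/kT) = e^(−0) + e^(−1.040) + e^(−1.363) + e^(−2.945) = 1.000 + 0.3535 + 0.2559 + 0.05260 = 1.662.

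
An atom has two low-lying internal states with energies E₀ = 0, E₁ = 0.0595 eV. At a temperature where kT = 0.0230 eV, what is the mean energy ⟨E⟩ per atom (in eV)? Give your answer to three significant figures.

0.00416 eV

Eᵢ/kT = 0, 2.5870.
Z = Σ e^(−Eᵢ/kT) = e^(−0) + e^(−2.5870) = 1.0000 + 0.075245 = 1.0752.
⟨E⟩ = Σ Eᵢ e^(−Eᵢ/kT) / Z = (0·1.0000 + 0.0595·0.075245) / 1.0752 = 0.00416 eV.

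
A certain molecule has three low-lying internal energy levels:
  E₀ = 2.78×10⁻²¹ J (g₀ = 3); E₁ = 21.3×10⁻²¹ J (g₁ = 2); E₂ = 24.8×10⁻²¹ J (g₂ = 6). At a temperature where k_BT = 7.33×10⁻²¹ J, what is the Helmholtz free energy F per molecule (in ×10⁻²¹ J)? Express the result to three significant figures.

-6.31 ×10⁻²¹ J

Eᵢ/kT = 0.37926, 2.9059, 3.3834.
Z = Σ gᵢe^(−Eᵢ/kT) = 3·e^(−0.37926) + 2·e^(−2.9059) + 6·e^(−3.3834) = 2.0531 + 0.10940 + 0.20359 = 2.3661.
F = −kT ln Z = −7.33 × ln(2.3661) = −7.33 × 0.86124 = -6.31 ×10⁻²¹ J.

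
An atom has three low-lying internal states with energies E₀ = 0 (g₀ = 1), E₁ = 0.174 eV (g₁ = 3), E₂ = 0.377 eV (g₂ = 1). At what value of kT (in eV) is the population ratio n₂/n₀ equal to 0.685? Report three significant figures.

0.996 eV

n₂/n₀ = (g₂/g₀) exp[−(E₂−E₀)/kT] = 0.685.
⇒ (E₂−E₀)/kT = ln((1/1)/0.685) = ln(1.4599) = 0.37837.
kT = 0.377 eV / 0.37837 = 0.996 eV.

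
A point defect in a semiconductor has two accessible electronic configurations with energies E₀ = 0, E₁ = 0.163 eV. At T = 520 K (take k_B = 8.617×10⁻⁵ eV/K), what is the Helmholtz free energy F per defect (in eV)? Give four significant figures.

-0.001164 eV

k_BT = 8.617×10⁻⁵ × 520 K = 0.0448084 eV.
Eᵢ/kT = 0, 3.63771.
Z = Σ e^(−Eᵢ/kT) = e^(−0) + e^(−3.63771) = 1.00000 + 0.0263125 = 1.02631.
F = −kT ln Z = −0.0448084 × ln(1.02631) = −0.0448084 × 0.0259698 = -0.001164 eV.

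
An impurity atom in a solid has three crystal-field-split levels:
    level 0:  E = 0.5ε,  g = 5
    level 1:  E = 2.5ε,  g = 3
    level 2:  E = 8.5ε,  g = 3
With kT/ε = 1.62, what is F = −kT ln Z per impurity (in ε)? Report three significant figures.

-2.37 ε

Eᵢ/kT = 0.30864, 1.5432, 5.2469.
Z = Σ gᵢe^(−Eᵢ/kT) = 5·e^(−0.30864) + 3·e^(−1.5432) + 3·e^(−5.2469) = 3.6722 + 0.64109 + 0.015791 = 4.3291.
F = −kT ln Z = −1.62 × ln(4.3291) = −1.62 × 1.4654 = -2.37 ε.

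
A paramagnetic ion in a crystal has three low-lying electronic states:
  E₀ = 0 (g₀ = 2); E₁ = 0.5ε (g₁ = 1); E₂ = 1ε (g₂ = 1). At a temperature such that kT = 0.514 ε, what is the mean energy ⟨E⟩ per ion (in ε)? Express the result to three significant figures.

Eᵢ/kT = 0, 0.97276, 1.9455.
Z = Σ gᵢe^(−Eᵢ/kT) = 2·e^(−0) + 1·e^(−0.97276) + 1·e^(−1.9455) = 2.0000 + 0.37804 + 0.14292 = 2.5210.
⟨E⟩ = Σ Eᵢ gᵢe^(−Eᵢ/kT) / Z = (0·2.0000 + 0.5·0.37804 + 1·0.14292) / 2.5210 = 0.132 ε.

0.132 ε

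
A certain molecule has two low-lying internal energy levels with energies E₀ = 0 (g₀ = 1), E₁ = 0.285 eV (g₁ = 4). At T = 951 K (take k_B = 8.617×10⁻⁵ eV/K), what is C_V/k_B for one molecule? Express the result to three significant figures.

1.18

k_BT = 8.617×10⁻⁵ × 951 K = 0.081948 eV.
Eᵢ/kT = 0, 3.4778.
Z = Σ gᵢe^(−Eᵢ/kT) = 1·e^(−0) + 4·e^(−3.4778) = 1.0000 + 0.12350 = 1.1235.
⟨E⟩ = 0.031328 eV, ⟨E²⟩ = 0.0089286 eV².
C_V/k_B = (⟨E²⟩ − ⟨E⟩²)/(kT)² = (0.0089286 − 0.00098144)/0.0067155 = 1.18.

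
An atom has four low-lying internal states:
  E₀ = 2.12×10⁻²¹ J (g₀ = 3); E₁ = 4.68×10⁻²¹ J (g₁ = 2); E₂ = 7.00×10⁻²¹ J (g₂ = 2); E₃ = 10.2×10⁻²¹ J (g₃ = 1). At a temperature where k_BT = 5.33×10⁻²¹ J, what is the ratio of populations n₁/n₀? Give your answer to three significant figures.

0.412

n₁/n₀ = (g₁/g₀) exp[−(E₁−E₀)/kT] = (2/3) × exp(−(2.56 ×10⁻²¹ J)/(5.33 ×10⁻²¹ J)) = (2/3) × exp(-0.48030) = 0.412.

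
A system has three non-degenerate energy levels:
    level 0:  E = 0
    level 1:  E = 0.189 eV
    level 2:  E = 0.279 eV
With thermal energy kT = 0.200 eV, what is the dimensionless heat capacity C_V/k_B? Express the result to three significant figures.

Eᵢ/kT = 0, 0.94500, 1.3950.
Z = Σ e^(−Eᵢ/kT) = e^(−0) + e^(−0.94500) + e^(−1.3950) = 1.0000 + 0.38868 + 0.24783 = 1.6365.
⟨E⟩ = 0.087140 eV, ⟨E²⟩ = 0.020272 eV².
C_V/k_B = (⟨E²⟩ − ⟨E⟩²)/(kT)² = (0.020272 − 0.0075934)/0.040000 = 0.317.

0.317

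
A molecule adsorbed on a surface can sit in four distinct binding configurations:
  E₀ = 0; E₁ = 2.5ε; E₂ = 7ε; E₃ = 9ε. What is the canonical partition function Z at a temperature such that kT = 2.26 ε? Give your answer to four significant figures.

Eᵢ/kT = 0, 1.10619, 3.09735, 3.98230.
Z = Σ e^(−Eᵢ/kT) = e^(−0) + e^(−1.10619) + e^(−3.09735) + e^(−3.98230) = 1.00000 + 0.330817 + 0.0451687 + 0.0186427 = 1.39463.

Z = 1.395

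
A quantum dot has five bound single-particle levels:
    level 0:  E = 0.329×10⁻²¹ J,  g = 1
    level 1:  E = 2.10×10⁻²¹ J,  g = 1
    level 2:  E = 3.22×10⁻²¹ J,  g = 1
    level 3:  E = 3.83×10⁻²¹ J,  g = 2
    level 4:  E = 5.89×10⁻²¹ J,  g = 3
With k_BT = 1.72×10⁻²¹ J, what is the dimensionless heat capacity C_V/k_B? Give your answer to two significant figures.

Eᵢ/kT = 0.1913, 1.221, 1.872, 2.227, 3.424.
Z = Σ gᵢe^(−Eᵢ/kT) = 1·e^(−0.1913) + 1·e^(−1.221) + 1·e^(−1.872) + 2·e^(−2.227) + 3·e^(−3.424) = 0.8259 + 0.2949 + 0.1538 + 0.2157 + 0.09775 = 1.588.
⟨E⟩ = 1.756, ⟨E²⟩ = 6.007.
C_V/k_B = (⟨E²⟩ − ⟨E⟩²)/(kT)² = (6.007 − 3.084)/2.958 = 0.99.

0.99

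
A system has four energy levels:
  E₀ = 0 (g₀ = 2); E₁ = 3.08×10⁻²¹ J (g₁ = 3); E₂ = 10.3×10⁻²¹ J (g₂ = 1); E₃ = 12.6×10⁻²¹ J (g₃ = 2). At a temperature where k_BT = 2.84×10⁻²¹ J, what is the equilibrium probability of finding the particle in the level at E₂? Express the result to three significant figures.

0.00868

Eᵢ/kT = 0, 1.0845, 3.6268, 4.4366.
Z = Σ gᵢe^(−Eᵢ/kT) = 2·e^(−0) + 3·e^(−1.0845) + 1·e^(−3.6268) + 2·e^(−4.4366) = 2.0000 + 1.0142 + 0.026601 + 0.023672 = 3.0645.
P₂ = g₂ e^(−E₂/kT) / Z = 0.026601/3.0645 = 0.00868.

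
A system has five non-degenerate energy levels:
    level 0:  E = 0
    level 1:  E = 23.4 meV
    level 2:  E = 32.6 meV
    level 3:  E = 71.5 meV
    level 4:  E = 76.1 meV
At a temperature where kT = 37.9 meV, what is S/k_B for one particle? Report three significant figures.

Eᵢ/kT = 0, 0.61741, 0.86016, 1.8865, 2.0079.
Z = Σ e^(−Eᵢ/kT) = e^(−0) + e^(−0.61741) + e^(−0.86016) + e^(−1.8865) + e^(−2.0079) = 1.0000 + 0.53934 + 0.42309 + 0.15160 + 0.13427 = 2.2483.
⟨E⟩ = Σ EᵢPᵢ = 21.114 meV.
S/k_B = ln Z + ⟨E⟩/kT = ln(2.2483) + 21.114/37.9 = 0.81017 + 0.55710 = 1.37.

1.37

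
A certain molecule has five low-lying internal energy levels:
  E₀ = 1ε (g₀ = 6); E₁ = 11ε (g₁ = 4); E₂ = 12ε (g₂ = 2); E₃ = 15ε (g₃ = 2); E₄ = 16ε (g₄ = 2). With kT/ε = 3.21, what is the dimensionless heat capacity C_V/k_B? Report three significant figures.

0.513

Eᵢ/kT = 0.31153, 3.4268, 3.7383, 4.6729, 4.9844.
Z = Σ gᵢe^(−Eᵢ/kT) = 6·e^(−0.31153) + 4·e^(−3.4268) + 2·e^(−3.7383) + 2·e^(−4.6729) + 2·e^(−4.9844) = 4.3940 + 0.12996 + 0.047589 + 0.018690 + 0.013688 = 4.6039.
⟨E⟩ = 1.4974 ε, ⟨E²⟩ = 7.5330 ε².
C_V/k_B = (⟨E²⟩ − ⟨E⟩²)/(kT)² = (7.5330 − 2.2422)/10.304 = 0.513.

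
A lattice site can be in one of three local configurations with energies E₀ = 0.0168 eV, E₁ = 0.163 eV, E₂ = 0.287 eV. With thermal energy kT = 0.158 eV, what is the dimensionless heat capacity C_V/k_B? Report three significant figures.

Eᵢ/kT = 0.10633, 1.0316, 1.8165.
Z = Σ e^(−Eᵢ/kT) = e^(−0.10633) + e^(−1.0316) + e^(−1.8165) = 0.89913 + 0.35644 + 0.16259 = 1.4182.
⟨E⟩ = 0.084522 eV, ⟨E²⟩ = 0.016300 eV².
C_V/k_B = (⟨E²⟩ − ⟨E⟩²)/(kT)² = (0.016300 − 0.0071440)/0.024964 = 0.367.

0.367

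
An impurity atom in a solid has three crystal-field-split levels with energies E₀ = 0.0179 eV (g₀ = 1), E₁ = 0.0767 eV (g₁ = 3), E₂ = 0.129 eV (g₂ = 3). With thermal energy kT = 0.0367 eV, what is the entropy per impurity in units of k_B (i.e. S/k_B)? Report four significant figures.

1.364

Eᵢ/kT = 0.487738, 2.08992, 3.51499.
Z = Σ gᵢe^(−Eᵢ/kT) = 1·e^(−0.487738) + 3·e^(−2.08992) + 3·e^(−3.51499) = 0.614014 + 0.371091 + 0.0892443 = 1.07435.
⟨E⟩ = Σ EᵢPᵢ = 0.0474390 eV.
S/k_B = ln Z + ⟨E⟩/kT = ln(1.07435) + 0.0474390/0.0367 = 0.0717158 + 1.29262 = 1.364.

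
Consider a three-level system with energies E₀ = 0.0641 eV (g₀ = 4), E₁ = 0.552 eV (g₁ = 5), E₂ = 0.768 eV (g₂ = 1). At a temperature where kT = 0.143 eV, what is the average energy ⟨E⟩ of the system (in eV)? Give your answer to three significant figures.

Eᵢ/kT = 0.44825, 3.8601, 5.3706.
Z = Σ gᵢe^(−Eᵢ/kT) = 4·e^(−0.44825) + 5·e^(−3.8601) + 1·e^(−5.3706) = 2.5550 + 0.10533 + 0.0046513 = 2.6650.
⟨E⟩ = Σ Eᵢ gᵢe^(−Eᵢ/kT) / Z = (0.0641·2.5550 + 0.552·0.10533 + 0.768·0.0046513) / 2.6650 = 0.0846 eV.

0.0846 eV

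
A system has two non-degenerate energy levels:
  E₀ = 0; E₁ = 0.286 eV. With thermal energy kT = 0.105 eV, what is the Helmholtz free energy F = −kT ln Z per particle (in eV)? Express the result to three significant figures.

-0.00667 eV

Eᵢ/kT = 0, 2.7238.
Z = Σ e^(−Eᵢ/kT) = e^(−0) + e^(−2.7238) = 1.0000 + 0.065625 = 1.0656.
F = −kT ln Z = −0.105 × ln(1.0656) = −0.105 × 0.063538 = -0.00667 eV.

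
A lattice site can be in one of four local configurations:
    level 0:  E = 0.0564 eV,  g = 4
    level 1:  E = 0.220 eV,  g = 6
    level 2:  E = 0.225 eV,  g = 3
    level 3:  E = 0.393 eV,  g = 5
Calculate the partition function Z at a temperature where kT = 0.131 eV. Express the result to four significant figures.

Eᵢ/kT = 0.430534, 1.67939, 1.71756, 3.00000.
Z = Σ gᵢe^(−Eᵢ/kT) = 4·e^(−0.430534) + 6·e^(−1.67939) + 3·e^(−1.71756) + 5·e^(−3.00000) = 2.60065 + 1.11893 + 0.538511 + 0.248935 = 4.50703.

Z = 4.507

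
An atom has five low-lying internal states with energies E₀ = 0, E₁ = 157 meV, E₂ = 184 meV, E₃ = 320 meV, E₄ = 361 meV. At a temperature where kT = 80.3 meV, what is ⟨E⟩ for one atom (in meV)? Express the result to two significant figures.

Eᵢ/kT = 0, 1.955, 2.291, 3.985, 4.496.
Z = Σ e^(−Eᵢ/kT) = e^(−0) + e^(−1.955) + e^(−2.291) + e^(−3.985) + e^(−4.496) = 1.000 + 0.1416 + 0.1012 + 0.01859 + 0.01115 = 1.273.
⟨E⟩ = Σ Eᵢ e^(−Eᵢ/kT) / Z = (0·1.000 + 157·0.1416 + 184·0.1012 + 320·0.01859 + 361·0.01115) / 1.273 = 40 meV.

40 meV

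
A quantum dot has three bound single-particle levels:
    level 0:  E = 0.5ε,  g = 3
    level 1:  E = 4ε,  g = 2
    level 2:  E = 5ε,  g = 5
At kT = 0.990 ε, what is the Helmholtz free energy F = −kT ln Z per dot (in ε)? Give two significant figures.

Eᵢ/kT = 0.5051, 4.040, 5.051.
Z = Σ gᵢe^(−Eᵢ/kT) = 3·e^(−0.5051) + 2·e^(−4.040) + 5·e^(−5.051) = 1.810 + 0.03519 + 0.03201 = 1.877.
F = −kT ln Z = −0.990 × ln(1.877) = −0.990 × 0.6297 = -0.62 ε.

-0.62 ε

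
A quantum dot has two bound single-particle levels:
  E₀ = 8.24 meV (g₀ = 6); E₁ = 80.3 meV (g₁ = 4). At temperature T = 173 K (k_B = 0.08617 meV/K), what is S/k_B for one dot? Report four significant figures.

k_BT = 0.08617 × 173 K = 14.9074 meV.
Eᵢ/kT = 0.552746, 5.38659.
Z = Σ gᵢe^(−Eᵢ/kT) = 6·e^(−0.552746) + 4·e^(−5.38659) = 3.45221 + 0.0183102 = 3.47052.
⟨E⟩ = Σ EᵢPᵢ = 8.62018 meV.
S/k_B = ln Z + ⟨E⟩/kT = ln(3.47052) + 8.62018/14.9074 = 1.24430 + 0.578248 = 1.823.

1.823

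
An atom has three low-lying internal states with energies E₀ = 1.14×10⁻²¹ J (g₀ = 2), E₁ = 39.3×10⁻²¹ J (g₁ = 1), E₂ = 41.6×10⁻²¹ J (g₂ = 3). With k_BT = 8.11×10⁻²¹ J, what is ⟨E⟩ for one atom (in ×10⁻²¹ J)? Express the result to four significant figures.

1.718 ×10⁻²¹ J

Eᵢ/kT = 0.140567, 4.84587, 5.12947.
Z = Σ gᵢe^(−Eᵢ/kT) = 2·e^(−0.140567) + 1·e^(−4.84587) + 3·e^(−5.12947) = 1.73773 + 0.00786078 + 0.0177591 = 1.76335.
⟨E⟩ = Σ Eᵢ gᵢe^(−Eᵢ/kT) / Z = (1.14·1.73773 + 39.3·0.00786078 + 41.6·0.0177591) / 1.76335 = 1.718 ×10⁻²¹ J.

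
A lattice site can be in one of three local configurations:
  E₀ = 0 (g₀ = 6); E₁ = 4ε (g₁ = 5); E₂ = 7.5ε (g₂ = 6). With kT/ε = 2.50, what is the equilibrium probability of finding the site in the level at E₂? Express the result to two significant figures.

0.041

Eᵢ/kT = 0, 1.600, 3.000.
Z = Σ gᵢe^(−Eᵢ/kT) = 6·e^(−0) + 5·e^(−1.600) + 6·e^(−3.000) = 6.000 + 1.009 + 0.2987 = 7.308.
P₂ = g₂ e^(−E₂/kT) / Z = 0.2987/7.308 = 0.041.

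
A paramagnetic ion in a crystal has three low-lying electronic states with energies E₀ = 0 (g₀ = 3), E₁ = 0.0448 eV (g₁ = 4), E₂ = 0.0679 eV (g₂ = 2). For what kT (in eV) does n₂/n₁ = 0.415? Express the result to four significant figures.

0.1240 eV

n₂/n₁ = (g₂/g₁) exp[−(E₂−E₁)/kT] = 0.415.
⇒ (E₂−E₁)/kT = ln((2/4)/0.415) = ln(1.20482) = 0.186330.
kT = 0.0231 eV / 0.186330 = 0.1240 eV.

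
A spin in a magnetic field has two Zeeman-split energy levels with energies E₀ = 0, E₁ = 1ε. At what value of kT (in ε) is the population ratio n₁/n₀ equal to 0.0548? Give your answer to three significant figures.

0.344 ε

n₁/n₀ = exp[−(E₁−E₀)/kT] = 0.0548.
⇒ (E₁−E₀)/kT = ln(1/0.0548) = ln(18.248) = 2.9041.
kT = 1ε / 2.9041 = 0.344 ε.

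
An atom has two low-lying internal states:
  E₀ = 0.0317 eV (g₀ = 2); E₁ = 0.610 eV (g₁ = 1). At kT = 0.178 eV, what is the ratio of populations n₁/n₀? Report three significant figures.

0.0194

n₁/n₀ = (g₁/g₀) exp[−(E₁−E₀)/kT] = (1/2) × exp(−(0.5783 eV)/(0.178 eV)) = (1/2) × exp(-3.2489) = 0.0194.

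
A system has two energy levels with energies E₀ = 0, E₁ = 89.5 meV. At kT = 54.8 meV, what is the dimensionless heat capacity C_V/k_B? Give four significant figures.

Eᵢ/kT = 0, 1.63321.
Z = Σ e^(−Eᵢ/kT) = e^(−0) + e^(−1.63321) = 1.00000 + 0.195302 = 1.19530.
⟨E⟩ = 14.6235 meV, ⟨E²⟩ = 1308.81 meV².
C_V/k_B = (⟨E²⟩ − ⟨E⟩²)/(kT)² = (1308.81 − 213.847)/3003.04 = 0.3646.

0.3646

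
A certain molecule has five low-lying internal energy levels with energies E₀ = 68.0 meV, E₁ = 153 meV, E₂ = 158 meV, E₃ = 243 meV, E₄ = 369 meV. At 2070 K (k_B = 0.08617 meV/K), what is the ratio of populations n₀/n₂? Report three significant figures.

k_BT = 0.08617 × 2070 K = 178.37 meV.
n₀/n₂ = exp[−(E₀−E₂)/kT] = exp(−(-90.0 meV)/(178.37 meV)) = exp(0.50457) = 1.66.

1.66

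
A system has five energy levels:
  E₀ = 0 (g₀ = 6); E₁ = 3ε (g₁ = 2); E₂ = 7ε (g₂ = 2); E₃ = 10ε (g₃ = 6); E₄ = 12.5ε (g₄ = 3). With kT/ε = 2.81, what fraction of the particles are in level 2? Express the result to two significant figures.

Eᵢ/kT = 0, 1.068, 2.491, 3.559, 4.448.
Z = Σ gᵢe^(−Eᵢ/kT) = 6·e^(−0) + 2·e^(−1.068) + 2·e^(−2.491) + 6·e^(−3.559) + 3·e^(−4.448) = 6.000 + 0.6874 + 0.1657 + 0.1708 + 0.03511 = 7.059.
P₂ = g₂ e^(−E₂/kT) / Z = 0.1657/7.059 = 0.023.

0.023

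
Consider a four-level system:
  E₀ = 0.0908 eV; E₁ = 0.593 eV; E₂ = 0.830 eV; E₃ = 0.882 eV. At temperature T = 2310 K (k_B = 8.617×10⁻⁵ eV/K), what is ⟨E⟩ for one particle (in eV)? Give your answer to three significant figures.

0.156 eV

k_BT = 8.617×10⁻⁵ × 2310 K = 0.19905 eV.
Eᵢ/kT = 0.45617, 2.9792, 4.1698, 4.4310.
Z = Σ e^(−Eᵢ/kT) = e^(−0.45617) + e^(−2.9792) + e^(−4.1698) + e^(−4.4310) = 0.63371 + 0.050833 + 0.015455 + 0.011903 = 0.71190.
⟨E⟩ = Σ Eᵢ e^(−Eᵢ/kT) / Z = (0.0908·0.63371 + 0.593·0.050833 + 0.830·0.015455 + 0.882·0.011903) / 0.71190 = 0.156 eV.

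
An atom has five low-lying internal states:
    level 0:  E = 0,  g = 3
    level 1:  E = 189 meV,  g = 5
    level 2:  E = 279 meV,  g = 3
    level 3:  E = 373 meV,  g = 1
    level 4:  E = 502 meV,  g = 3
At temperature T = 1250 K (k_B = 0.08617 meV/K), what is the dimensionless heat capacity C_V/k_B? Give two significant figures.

0.93

k_BT = 0.08617 × 1250 K = 107.7 meV.
Eᵢ/kT = 0, 1.755, 2.591, 3.463, 4.661.
Z = Σ gᵢe^(−Eᵢ/kT) = 3·e^(−0) + 5·e^(−1.755) + 3·e^(−2.591) + 1·e^(−3.463) + 3·e^(−4.661) = 3.000 + 0.8645 + 0.2248 + 0.03134 + 0.02837 = 4.149.
⟨E⟩ = 60.75 meV, ⟨E²⟩ = 14430 meV².
C_V/k_B = (⟨E²⟩ − ⟨E⟩²)/(kT)² = (14430 − 3691)/11600 = 0.93.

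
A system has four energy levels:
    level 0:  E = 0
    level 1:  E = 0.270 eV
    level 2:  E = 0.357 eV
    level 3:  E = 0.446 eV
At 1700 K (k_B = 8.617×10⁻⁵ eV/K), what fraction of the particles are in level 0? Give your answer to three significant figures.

0.773

k_BT = 8.617×10⁻⁵ × 1700 K = 0.14649 eV.
Eᵢ/kT = 0, 1.8431, 2.4370, 3.0446.
Z = Σ e^(−Eᵢ/kT) = e^(−0) + e^(−1.8431) + e^(−2.4370) + e^(−3.0446) = 1.0000 + 0.15833 + 0.087423 + 0.047615 = 1.2934.
P₀ = e^(−E₀/kT) / Z = 1.0000/1.2934 = 0.773.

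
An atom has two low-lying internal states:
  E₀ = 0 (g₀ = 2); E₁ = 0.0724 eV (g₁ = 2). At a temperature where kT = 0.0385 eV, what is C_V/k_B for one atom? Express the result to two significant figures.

0.41

Eᵢ/kT = 0, 1.881.
Z = Σ gᵢe^(−Eᵢ/kT) = 2·e^(−0) + 2·e^(−1.881) = 2.000 + 0.3049 = 2.305.
⟨E⟩ = 0.009577 eV, ⟨E²⟩ = 0.0006934 eV².
C_V/k_B = (⟨E²⟩ − ⟨E⟩²)/(kT)² = (0.0006934 − 0.00009172)/0.001482 = 0.41.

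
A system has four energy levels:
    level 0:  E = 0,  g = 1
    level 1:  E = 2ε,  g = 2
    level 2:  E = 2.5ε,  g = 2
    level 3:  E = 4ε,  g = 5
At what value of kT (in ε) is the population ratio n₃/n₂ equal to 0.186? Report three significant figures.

n₃/n₂ = (g₃/g₂) exp[−(E₃−E₂)/kT] = 0.186.
⇒ (E₃−E₂)/kT = ln((5/2)/0.186) = ln(13.441) = 2.5983.
kT = 1.5ε / 2.5983 = 0.577 ε.

0.577 ε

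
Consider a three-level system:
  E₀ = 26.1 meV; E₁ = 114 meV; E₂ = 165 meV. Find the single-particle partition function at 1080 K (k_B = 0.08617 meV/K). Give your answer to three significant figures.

Z = 1.22

k_BT = 0.08617 × 1080 K = 93.064 meV.
Eᵢ/kT = 0.28045, 1.2250, 1.7730.
Z = Σ e^(−Eᵢ/kT) = e^(−0.28045) + e^(−1.2250) + e^(−1.7730) = 0.75544 + 0.29376 + 0.16982 = 1.2190.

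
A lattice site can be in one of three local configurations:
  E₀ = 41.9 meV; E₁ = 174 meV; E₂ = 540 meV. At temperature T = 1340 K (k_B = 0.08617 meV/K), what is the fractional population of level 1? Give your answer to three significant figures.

0.239

k_BT = 0.08617 × 1340 K = 115.47 meV.
Eᵢ/kT = 0.36286, 1.5069, 4.6765.
Z = Σ e^(−Eᵢ/kT) = e^(−0.36286) + e^(−1.5069) + e^(−4.6765) = 0.69568 + 0.22160 + 0.0093115 = 0.92659.
P₁ = e^(−E₁/kT) / Z = 0.22160/0.92659 = 0.239.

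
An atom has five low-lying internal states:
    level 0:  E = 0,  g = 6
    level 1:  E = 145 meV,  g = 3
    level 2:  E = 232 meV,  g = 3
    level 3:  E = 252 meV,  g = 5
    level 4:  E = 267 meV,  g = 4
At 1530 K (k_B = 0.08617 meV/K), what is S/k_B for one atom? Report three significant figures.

k_BT = 0.08617 × 1530 K = 131.84 meV.
Eᵢ/kT = 0, 1.0998, 1.7597, 1.9114, 2.0252.
Z = Σ gᵢe^(−Eᵢ/kT) = 6·e^(−0) + 3·e^(−1.0998) + 3·e^(−1.7597) + 5·e^(−1.9114) + 4·e^(−2.0252) = 6.0000 + 0.99881 + 0.51629 + 0.73937 + 0.52787 = 8.7823.
⟨E⟩ = Σ EᵢPᵢ = 67.393 meV.
S/k_B = ln Z + ⟨E⟩/kT = ln(8.7823) + 67.393/131.84 = 2.1727 + 0.51117 = 2.68.

2.68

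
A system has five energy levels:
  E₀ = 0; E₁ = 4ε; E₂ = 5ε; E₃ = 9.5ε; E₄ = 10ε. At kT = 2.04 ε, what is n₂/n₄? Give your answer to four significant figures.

11.60

n₂/n₄ = exp[−(E₂−E₄)/kT] = exp(−(-5ε)/(2.04ε)) = exp(2.45098) = 11.60.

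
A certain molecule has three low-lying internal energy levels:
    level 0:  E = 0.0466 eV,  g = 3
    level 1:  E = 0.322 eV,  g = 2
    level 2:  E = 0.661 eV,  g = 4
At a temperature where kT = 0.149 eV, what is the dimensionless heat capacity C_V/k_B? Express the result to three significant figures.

Eᵢ/kT = 0.31275, 2.1611, 4.4362.
Z = Σ gᵢe^(−Eᵢ/kT) = 3·e^(−0.31275) + 2·e^(−2.1611) + 4·e^(−4.4362) = 2.1943 + 0.23040 + 0.047363 = 2.4721.
⟨E⟩ = 0.084038 eV, ⟨E²⟩ = 0.019962 eV².
C_V/k_B = (⟨E²⟩ − ⟨E⟩²)/(kT)² = (0.019962 − 0.0070624)/0.022201 = 0.581.

0.581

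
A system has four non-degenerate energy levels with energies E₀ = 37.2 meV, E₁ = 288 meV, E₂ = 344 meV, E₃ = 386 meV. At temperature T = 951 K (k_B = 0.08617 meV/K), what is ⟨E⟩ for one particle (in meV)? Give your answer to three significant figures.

k_BT = 0.08617 × 951 K = 81.948 meV.
Eᵢ/kT = 0.45395, 3.5144, 4.1978, 4.7103.
Z = Σ e^(−Eᵢ/kT) = e^(−0.45395) + e^(−3.5144) + e^(−4.1978) + e^(−4.7103) = 0.63511 + 0.029766 + 0.015029 + 0.0090021 = 0.68891.
⟨E⟩ = Σ Eᵢ e^(−Eᵢ/kT) / Z = (37.2·0.63511 + 288·0.029766 + 344·0.015029 + 386·0.0090021) / 0.68891 = 59.3 meV.

59.3 meV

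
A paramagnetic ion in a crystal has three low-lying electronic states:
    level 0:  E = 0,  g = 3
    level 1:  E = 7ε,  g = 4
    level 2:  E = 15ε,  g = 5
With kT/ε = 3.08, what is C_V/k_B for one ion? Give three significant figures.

Eᵢ/kT = 0, 2.2727, 4.8701.
Z = Σ gᵢe^(−Eᵢ/kT) = 3·e^(−0) + 4·e^(−2.2727) + 5·e^(−4.8701) = 3.0000 + 0.41213 + 0.038363 = 3.4505.
⟨E⟩ = 1.0029 ε, ⟨E²⟩ = 8.3542 ε².
C_V/k_B = (⟨E²⟩ − ⟨E⟩²)/(kT)² = (8.3542 − 1.0058)/9.4864 = 0.775.

0.775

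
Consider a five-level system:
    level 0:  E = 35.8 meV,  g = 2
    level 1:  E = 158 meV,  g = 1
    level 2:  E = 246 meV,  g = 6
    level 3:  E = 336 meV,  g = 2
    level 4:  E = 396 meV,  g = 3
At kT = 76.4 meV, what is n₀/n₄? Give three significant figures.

n₀/n₄ = (g₀/g₄) exp[−(E₀−E₄)/kT] = (2/3) × exp(−(-360.2 meV)/(76.4 meV)) = (2/3) × exp(4.7147) = 74.4.

74.4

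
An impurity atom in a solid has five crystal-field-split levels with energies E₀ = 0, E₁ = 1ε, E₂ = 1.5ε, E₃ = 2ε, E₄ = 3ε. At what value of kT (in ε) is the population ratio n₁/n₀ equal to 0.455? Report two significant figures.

1.3 ε

n₁/n₀ = exp[−(E₁−E₀)/kT] = 0.455.
⇒ (E₁−E₀)/kT = ln(1/0.455) = ln(2.198) = 0.7875.
kT = 1ε / 0.7875 = 1.3 ε.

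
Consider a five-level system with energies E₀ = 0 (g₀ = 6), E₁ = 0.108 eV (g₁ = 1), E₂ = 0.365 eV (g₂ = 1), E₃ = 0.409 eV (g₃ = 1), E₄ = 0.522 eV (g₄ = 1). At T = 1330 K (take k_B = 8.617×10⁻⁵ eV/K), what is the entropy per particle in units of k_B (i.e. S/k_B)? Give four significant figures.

k_BT = 8.617×10⁻⁵ × 1330 K = 0.114606 eV.
Eᵢ/kT = 0, 0.942359, 3.18482, 3.56875, 4.55474.
Z = Σ gᵢe^(−Eᵢ/kT) = 6·e^(−0) + 1·e^(−0.942359) + 1·e^(−3.18482) + 1·e^(−3.56875) + 1·e^(−4.55474) = 6.00000 + 0.389707 + 0.0413857 + 0.0281911 + 0.0105172 = 6.46980.
⟨E⟩ = Σ EᵢPᵢ = 0.0114709 eV.
S/k_B = ln Z + ⟨E⟩/kT = ln(6.46980) + 0.0114709/0.114606 = 1.86715 + 0.100090 = 1.967.

1.967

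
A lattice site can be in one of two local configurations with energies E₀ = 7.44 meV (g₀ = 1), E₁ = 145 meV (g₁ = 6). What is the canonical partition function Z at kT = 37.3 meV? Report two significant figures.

Z = 0.94

Eᵢ/kT = 0.1995, 3.887.
Z = Σ gᵢe^(−Eᵢ/kT) = 1·e^(−0.1995) + 6·e^(−3.887) = 0.8191 + 0.1230 = 0.9421.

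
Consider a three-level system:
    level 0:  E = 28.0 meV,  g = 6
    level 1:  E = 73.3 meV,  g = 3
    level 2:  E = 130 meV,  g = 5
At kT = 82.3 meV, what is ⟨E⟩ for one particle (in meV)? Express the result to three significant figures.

52.6 meV

Eᵢ/kT = 0.34022, 0.89064, 1.5796.
Z = Σ gᵢe^(−Eᵢ/kT) = 6·e^(−0.34022) + 3·e^(−0.89064) + 5·e^(−1.5796) = 4.2697 + 1.2312 + 1.0303 = 6.5312.
⟨E⟩ = Σ Eᵢ gᵢe^(−Eᵢ/kT) / Z = (28.0·4.2697 + 73.3·1.2312 + 130·1.0303) / 6.5312 = 52.6 meV.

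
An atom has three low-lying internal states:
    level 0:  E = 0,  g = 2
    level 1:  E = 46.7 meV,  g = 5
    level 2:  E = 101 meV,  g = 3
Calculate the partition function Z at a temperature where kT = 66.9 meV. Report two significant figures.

Z = 5.2

Eᵢ/kT = 0, 0.6981, 1.510.
Z = Σ gᵢe^(−Eᵢ/kT) = 2·e^(−0) + 5·e^(−0.6981) + 3·e^(−1.510) = 2.000 + 2.488 + 0.6627 = 5.151.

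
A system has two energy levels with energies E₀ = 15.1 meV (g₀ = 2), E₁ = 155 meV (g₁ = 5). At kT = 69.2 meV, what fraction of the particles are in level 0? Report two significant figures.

0.75

Eᵢ/kT = 0.2182, 2.240.
Z = Σ gᵢe^(−Eᵢ/kT) = 2·e^(−0.2182) + 5·e^(−2.240) = 1.608 + 0.5323 = 2.140.
P₀ = g₀ e^(−E₀/kT) / Z = 1.608/2.140 = 0.75.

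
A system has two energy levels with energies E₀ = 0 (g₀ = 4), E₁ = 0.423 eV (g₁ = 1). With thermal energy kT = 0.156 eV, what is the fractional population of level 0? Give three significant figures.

Eᵢ/kT = 0, 2.7115.
Z = Σ gᵢe^(−Eᵢ/kT) = 4·e^(−0) + 1·e^(−2.7115) = 4.0000 + 0.066437 = 4.0664.
P₀ = g₀ e^(−E₀/kT) / Z = 4.0000/4.0664 = 0.984.

0.984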